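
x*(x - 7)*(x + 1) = x^3 - 6*x^2 - 7*x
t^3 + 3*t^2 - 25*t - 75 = (t - 5)*(t + 3)*(t + 5)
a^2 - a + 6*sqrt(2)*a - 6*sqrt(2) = (a - 1)*(a + 6*sqrt(2))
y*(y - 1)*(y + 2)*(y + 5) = y^4 + 6*y^3 + 3*y^2 - 10*y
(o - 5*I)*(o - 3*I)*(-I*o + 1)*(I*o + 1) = o^4 - 8*I*o^3 - 14*o^2 - 8*I*o - 15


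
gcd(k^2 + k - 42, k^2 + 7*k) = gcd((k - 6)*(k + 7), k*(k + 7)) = k + 7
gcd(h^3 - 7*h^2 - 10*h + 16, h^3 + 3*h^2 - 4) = h^2 + h - 2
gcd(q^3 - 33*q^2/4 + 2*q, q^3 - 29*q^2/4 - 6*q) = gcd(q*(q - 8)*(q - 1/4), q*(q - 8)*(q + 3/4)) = q^2 - 8*q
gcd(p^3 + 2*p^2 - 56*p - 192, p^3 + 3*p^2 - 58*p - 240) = p^2 - 2*p - 48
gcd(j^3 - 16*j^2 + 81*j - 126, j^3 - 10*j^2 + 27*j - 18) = j^2 - 9*j + 18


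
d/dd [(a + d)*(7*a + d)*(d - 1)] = 7*a^2 + 16*a*d - 8*a + 3*d^2 - 2*d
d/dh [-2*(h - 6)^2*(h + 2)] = 2*(2 - 3*h)*(h - 6)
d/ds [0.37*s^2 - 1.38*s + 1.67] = 0.74*s - 1.38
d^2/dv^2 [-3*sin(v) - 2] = 3*sin(v)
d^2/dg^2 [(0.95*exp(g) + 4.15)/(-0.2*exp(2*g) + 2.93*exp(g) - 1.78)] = (-0.038*exp(4*g) - 1.2207*exp(3*g) + 9.3249*exp(2*g) - 34.672365*exp(g) - 24.65389)*exp(g)/(0.008*exp(6*g) - 0.3516*exp(5*g) + 5.36454*exp(4*g) - 31.412237*exp(3*g) + 47.744406*exp(2*g) - 27.850236*exp(g) + 5.639752)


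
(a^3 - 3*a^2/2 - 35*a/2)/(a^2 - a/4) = 2*(2*a^2 - 3*a - 35)/(4*a - 1)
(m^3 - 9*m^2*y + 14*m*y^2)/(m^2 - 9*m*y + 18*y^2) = m*(m^2 - 9*m*y + 14*y^2)/(m^2 - 9*m*y + 18*y^2)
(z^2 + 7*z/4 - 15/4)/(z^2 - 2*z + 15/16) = 4*(z + 3)/(4*z - 3)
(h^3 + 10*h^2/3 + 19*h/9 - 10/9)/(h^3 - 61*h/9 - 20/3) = (3*h^2 + 5*h - 2)/(3*h^2 - 5*h - 12)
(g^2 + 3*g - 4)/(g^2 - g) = (g + 4)/g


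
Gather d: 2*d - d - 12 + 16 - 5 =d - 1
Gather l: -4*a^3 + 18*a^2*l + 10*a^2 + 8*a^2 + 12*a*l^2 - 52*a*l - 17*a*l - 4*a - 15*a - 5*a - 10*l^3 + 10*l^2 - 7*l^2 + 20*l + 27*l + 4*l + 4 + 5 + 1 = -4*a^3 + 18*a^2 - 24*a - 10*l^3 + l^2*(12*a + 3) + l*(18*a^2 - 69*a + 51) + 10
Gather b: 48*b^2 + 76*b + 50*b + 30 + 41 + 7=48*b^2 + 126*b + 78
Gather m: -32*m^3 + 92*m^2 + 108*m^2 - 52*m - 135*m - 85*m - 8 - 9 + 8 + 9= -32*m^3 + 200*m^2 - 272*m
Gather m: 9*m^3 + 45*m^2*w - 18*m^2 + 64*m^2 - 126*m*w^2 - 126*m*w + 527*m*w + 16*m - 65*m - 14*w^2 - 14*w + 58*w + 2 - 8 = 9*m^3 + m^2*(45*w + 46) + m*(-126*w^2 + 401*w - 49) - 14*w^2 + 44*w - 6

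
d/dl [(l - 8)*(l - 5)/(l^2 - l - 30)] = 2*(6*l^2 - 70*l + 215)/(l^4 - 2*l^3 - 59*l^2 + 60*l + 900)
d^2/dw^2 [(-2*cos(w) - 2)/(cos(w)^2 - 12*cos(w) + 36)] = 2*(187*cos(w)/4 + 14*cos(2*w) + cos(3*w)/4 - 16)/(cos(w) - 6)^4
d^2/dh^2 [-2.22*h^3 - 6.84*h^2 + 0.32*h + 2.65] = -13.32*h - 13.68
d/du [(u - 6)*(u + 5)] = 2*u - 1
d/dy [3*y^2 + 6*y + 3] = 6*y + 6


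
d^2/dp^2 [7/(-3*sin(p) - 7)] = 21*(3*sin(p)^2 - 7*sin(p) - 6)/(3*sin(p) + 7)^3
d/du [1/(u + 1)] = -1/(u + 1)^2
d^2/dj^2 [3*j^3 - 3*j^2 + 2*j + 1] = 18*j - 6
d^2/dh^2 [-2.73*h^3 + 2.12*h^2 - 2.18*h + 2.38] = 4.24 - 16.38*h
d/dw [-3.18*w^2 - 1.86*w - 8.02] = -6.36*w - 1.86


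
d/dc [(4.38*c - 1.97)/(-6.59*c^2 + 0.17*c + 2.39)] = (28.8642*c^2 - 25.9646*c + 10.8031)/(43.4281*c^4 - 2.2406*c^3 - 31.4713*c^2 + 0.8126*c + 5.7121)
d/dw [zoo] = 0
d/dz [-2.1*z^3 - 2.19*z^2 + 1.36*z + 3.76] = -6.3*z^2 - 4.38*z + 1.36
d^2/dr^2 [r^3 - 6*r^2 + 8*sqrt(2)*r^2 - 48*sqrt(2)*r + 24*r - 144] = 6*r - 12 + 16*sqrt(2)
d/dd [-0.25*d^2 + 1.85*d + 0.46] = 1.85 - 0.5*d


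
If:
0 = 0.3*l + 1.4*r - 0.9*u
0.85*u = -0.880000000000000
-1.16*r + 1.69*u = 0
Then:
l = 3.93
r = -1.51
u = -1.04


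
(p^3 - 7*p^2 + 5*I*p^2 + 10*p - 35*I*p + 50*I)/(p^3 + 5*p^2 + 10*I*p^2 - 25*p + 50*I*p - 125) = (p^2 - 7*p + 10)/(p^2 + 5*p*(1 + I) + 25*I)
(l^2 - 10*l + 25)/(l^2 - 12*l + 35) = (l - 5)/(l - 7)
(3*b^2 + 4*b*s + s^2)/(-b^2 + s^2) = (3*b + s)/(-b + s)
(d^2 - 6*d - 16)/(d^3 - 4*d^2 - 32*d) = (d + 2)/(d*(d + 4))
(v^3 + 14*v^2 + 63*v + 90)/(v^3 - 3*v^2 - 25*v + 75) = (v^2 + 9*v + 18)/(v^2 - 8*v + 15)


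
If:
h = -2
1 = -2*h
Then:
No Solution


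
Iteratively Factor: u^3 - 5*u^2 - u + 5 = (u - 5)*(u^2 - 1) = (u - 5)*(u + 1)*(u - 1)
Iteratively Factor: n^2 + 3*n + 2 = (n + 2)*(n + 1)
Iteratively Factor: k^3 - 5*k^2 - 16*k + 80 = (k - 5)*(k^2 - 16) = (k - 5)*(k + 4)*(k - 4)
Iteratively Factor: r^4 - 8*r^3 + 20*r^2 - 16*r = (r)*(r^3 - 8*r^2 + 20*r - 16) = r*(r - 4)*(r^2 - 4*r + 4) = r*(r - 4)*(r - 2)*(r - 2)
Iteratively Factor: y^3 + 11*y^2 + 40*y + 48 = (y + 4)*(y^2 + 7*y + 12) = (y + 3)*(y + 4)*(y + 4)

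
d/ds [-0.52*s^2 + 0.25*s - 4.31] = 0.25 - 1.04*s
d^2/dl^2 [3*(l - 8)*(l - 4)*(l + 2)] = 18*l - 60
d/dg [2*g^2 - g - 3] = 4*g - 1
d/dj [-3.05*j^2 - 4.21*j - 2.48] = -6.1*j - 4.21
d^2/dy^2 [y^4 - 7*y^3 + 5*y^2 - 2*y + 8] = 12*y^2 - 42*y + 10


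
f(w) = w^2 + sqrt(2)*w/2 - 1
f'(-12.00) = -23.29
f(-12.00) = 134.51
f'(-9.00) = -17.29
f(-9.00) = 73.64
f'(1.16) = 3.03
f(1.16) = 1.17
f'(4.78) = 10.27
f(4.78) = 25.23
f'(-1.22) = -1.73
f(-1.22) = -0.37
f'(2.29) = 5.29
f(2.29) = 5.86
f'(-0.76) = -0.81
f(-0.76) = -0.96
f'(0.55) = 1.81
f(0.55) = -0.31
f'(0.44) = 1.59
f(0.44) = -0.50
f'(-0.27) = 0.17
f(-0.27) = -1.12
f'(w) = 2*w + sqrt(2)/2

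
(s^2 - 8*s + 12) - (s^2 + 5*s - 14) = 26 - 13*s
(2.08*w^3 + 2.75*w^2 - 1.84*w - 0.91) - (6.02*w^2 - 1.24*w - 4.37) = 2.08*w^3 - 3.27*w^2 - 0.6*w + 3.46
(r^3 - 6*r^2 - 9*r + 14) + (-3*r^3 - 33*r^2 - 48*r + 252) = -2*r^3 - 39*r^2 - 57*r + 266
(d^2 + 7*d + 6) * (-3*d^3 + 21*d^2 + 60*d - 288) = -3*d^5 + 189*d^3 + 258*d^2 - 1656*d - 1728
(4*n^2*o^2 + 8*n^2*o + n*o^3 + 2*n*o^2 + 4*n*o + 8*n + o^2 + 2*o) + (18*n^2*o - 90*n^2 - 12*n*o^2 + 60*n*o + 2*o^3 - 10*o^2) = 4*n^2*o^2 + 26*n^2*o - 90*n^2 + n*o^3 - 10*n*o^2 + 64*n*o + 8*n + 2*o^3 - 9*o^2 + 2*o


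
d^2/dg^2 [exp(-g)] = exp(-g)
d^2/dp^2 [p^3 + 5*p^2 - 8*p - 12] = 6*p + 10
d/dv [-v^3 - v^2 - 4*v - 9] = -3*v^2 - 2*v - 4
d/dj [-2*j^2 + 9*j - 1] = 9 - 4*j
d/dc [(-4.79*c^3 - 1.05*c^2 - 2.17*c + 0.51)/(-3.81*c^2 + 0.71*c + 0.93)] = (18.2499*c^4 - 6.8018*c^3 - 22.3773*c^2 + 1.9332*c - 2.3802)/(14.5161*c^4 - 5.4102*c^3 - 6.5825*c^2 + 1.3206*c + 0.8649)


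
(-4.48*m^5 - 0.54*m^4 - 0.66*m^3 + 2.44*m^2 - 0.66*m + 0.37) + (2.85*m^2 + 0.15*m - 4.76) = -4.48*m^5 - 0.54*m^4 - 0.66*m^3 + 5.29*m^2 - 0.51*m - 4.39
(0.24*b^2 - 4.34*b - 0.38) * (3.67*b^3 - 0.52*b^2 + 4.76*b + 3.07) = 0.8808*b^5 - 16.0526*b^4 + 2.0046*b^3 - 19.724*b^2 - 15.1326*b - 1.1666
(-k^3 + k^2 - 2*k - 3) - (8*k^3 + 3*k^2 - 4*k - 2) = -9*k^3 - 2*k^2 + 2*k - 1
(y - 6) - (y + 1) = -7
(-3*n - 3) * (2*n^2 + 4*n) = -6*n^3 - 18*n^2 - 12*n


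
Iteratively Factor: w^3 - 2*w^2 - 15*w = (w)*(w^2 - 2*w - 15) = w*(w + 3)*(w - 5)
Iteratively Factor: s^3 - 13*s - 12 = (s - 4)*(s^2 + 4*s + 3) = (s - 4)*(s + 3)*(s + 1)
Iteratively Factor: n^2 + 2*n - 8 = (n + 4)*(n - 2)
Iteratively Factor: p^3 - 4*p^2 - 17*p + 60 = (p - 3)*(p^2 - p - 20) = (p - 5)*(p - 3)*(p + 4)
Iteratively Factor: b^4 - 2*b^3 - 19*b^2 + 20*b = (b - 5)*(b^3 + 3*b^2 - 4*b) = b*(b - 5)*(b^2 + 3*b - 4) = b*(b - 5)*(b + 4)*(b - 1)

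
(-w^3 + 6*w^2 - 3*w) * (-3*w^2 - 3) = 3*w^5 - 18*w^4 + 12*w^3 - 18*w^2 + 9*w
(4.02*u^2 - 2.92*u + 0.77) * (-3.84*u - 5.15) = -15.4368*u^3 - 9.4902*u^2 + 12.0812*u - 3.9655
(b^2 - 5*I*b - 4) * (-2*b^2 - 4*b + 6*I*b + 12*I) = -2*b^4 - 4*b^3 + 16*I*b^3 + 38*b^2 + 32*I*b^2 + 76*b - 24*I*b - 48*I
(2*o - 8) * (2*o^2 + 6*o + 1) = 4*o^3 - 4*o^2 - 46*o - 8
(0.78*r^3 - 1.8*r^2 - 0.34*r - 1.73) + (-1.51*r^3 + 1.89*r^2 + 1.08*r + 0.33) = -0.73*r^3 + 0.0899999999999999*r^2 + 0.74*r - 1.4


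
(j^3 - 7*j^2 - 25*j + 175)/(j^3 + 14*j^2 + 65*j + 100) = (j^2 - 12*j + 35)/(j^2 + 9*j + 20)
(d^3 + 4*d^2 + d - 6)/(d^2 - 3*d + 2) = (d^2 + 5*d + 6)/(d - 2)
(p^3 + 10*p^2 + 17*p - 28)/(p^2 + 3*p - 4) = p + 7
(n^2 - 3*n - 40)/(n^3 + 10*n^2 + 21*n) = (n^2 - 3*n - 40)/(n*(n^2 + 10*n + 21))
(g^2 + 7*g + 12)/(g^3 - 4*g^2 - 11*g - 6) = (g^2 + 7*g + 12)/(g^3 - 4*g^2 - 11*g - 6)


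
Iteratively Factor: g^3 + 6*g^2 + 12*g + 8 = (g + 2)*(g^2 + 4*g + 4) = (g + 2)^2*(g + 2)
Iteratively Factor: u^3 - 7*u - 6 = (u + 1)*(u^2 - u - 6) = (u + 1)*(u + 2)*(u - 3)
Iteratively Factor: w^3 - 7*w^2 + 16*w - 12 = (w - 2)*(w^2 - 5*w + 6) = (w - 3)*(w - 2)*(w - 2)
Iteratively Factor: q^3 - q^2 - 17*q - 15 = (q + 1)*(q^2 - 2*q - 15) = (q - 5)*(q + 1)*(q + 3)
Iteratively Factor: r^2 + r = (r + 1)*(r)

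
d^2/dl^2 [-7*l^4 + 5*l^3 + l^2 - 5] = -84*l^2 + 30*l + 2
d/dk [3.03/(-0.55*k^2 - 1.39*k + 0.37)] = (3.333*k + 4.2117)/(0.55*k^2 + 1.39*k - 0.37)^2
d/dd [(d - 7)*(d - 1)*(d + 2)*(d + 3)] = 4*d^3 - 9*d^2 - 54*d - 13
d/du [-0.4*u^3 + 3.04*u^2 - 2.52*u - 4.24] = -1.2*u^2 + 6.08*u - 2.52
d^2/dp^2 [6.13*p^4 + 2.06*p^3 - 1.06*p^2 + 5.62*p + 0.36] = 73.56*p^2 + 12.36*p - 2.12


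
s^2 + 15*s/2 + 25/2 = (s + 5/2)*(s + 5)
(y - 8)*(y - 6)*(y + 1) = y^3 - 13*y^2 + 34*y + 48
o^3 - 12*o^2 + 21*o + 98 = (o - 7)^2*(o + 2)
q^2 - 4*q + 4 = (q - 2)^2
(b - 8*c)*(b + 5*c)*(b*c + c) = b^3*c - 3*b^2*c^2 + b^2*c - 40*b*c^3 - 3*b*c^2 - 40*c^3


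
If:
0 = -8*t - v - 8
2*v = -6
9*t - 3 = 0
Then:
No Solution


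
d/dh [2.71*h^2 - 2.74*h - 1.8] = 5.42*h - 2.74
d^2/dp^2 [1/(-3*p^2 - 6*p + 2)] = 6*(3*p^2 + 6*p - 12*(p + 1)^2 - 2)/(3*p^2 + 6*p - 2)^3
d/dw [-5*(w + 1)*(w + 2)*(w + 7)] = -15*w^2 - 100*w - 115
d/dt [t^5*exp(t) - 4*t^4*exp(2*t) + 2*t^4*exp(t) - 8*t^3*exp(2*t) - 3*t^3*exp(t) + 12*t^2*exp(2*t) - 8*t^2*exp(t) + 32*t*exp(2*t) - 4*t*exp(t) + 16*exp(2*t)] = (t^5 - 8*t^4*exp(t) + 7*t^4 - 32*t^3*exp(t) + 5*t^3 - 17*t^2 + 88*t*exp(t) - 20*t + 64*exp(t) - 4)*exp(t)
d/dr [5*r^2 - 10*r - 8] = 10*r - 10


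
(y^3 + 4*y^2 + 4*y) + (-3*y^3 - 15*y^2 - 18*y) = -2*y^3 - 11*y^2 - 14*y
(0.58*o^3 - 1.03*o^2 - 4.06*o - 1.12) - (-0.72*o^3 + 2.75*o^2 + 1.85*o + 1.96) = 1.3*o^3 - 3.78*o^2 - 5.91*o - 3.08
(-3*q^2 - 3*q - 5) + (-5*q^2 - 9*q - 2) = -8*q^2 - 12*q - 7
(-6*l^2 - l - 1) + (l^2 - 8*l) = -5*l^2 - 9*l - 1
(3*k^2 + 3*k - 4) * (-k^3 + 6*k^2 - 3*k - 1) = -3*k^5 + 15*k^4 + 13*k^3 - 36*k^2 + 9*k + 4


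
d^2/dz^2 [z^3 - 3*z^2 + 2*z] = 6*z - 6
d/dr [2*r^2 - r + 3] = 4*r - 1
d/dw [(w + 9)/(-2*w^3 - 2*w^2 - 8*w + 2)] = (-w^3 - w^2 - 4*w + (w + 9)*(3*w^2 + 2*w + 4) + 1)/(2*(w^3 + w^2 + 4*w - 1)^2)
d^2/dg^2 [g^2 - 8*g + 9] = 2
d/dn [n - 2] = 1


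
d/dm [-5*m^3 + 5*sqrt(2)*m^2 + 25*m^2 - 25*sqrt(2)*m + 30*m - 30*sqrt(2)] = -15*m^2 + 10*sqrt(2)*m + 50*m - 25*sqrt(2) + 30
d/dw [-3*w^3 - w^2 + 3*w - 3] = -9*w^2 - 2*w + 3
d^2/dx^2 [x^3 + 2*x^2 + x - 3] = 6*x + 4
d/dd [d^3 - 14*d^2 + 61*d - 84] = 3*d^2 - 28*d + 61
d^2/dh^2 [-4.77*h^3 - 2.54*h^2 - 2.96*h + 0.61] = -28.62*h - 5.08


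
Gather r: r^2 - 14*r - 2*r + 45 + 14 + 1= r^2 - 16*r + 60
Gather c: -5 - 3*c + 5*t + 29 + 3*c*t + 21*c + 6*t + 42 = c*(3*t + 18) + 11*t + 66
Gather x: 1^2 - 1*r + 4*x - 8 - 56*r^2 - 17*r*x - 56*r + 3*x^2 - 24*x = -56*r^2 - 57*r + 3*x^2 + x*(-17*r - 20) - 7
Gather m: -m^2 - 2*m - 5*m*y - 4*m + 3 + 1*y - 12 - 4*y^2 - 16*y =-m^2 + m*(-5*y - 6) - 4*y^2 - 15*y - 9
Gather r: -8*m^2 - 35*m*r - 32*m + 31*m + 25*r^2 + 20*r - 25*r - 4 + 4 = -8*m^2 - m + 25*r^2 + r*(-35*m - 5)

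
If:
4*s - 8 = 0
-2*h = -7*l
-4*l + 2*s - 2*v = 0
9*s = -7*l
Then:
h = -9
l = -18/7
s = 2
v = 50/7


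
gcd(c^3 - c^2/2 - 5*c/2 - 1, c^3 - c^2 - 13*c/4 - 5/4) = c^2 + 3*c/2 + 1/2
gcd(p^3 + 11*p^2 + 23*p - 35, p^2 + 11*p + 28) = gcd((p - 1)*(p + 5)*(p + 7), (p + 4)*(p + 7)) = p + 7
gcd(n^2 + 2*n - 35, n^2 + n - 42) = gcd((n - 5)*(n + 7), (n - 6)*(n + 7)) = n + 7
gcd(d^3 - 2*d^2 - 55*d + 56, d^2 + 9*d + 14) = d + 7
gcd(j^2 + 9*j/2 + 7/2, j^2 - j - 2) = j + 1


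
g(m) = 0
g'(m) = 0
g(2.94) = 0.00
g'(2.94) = 0.00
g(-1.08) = 0.00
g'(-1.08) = 0.00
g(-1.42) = 0.00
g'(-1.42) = 0.00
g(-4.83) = 0.00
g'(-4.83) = 0.00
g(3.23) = 0.00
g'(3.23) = 0.00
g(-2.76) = 0.00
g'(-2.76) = 0.00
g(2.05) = 0.00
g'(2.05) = 0.00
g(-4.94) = 0.00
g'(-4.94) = 0.00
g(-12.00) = 0.00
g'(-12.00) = 0.00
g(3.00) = 0.00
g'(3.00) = 0.00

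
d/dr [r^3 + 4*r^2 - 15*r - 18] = 3*r^2 + 8*r - 15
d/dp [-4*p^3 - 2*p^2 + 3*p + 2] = -12*p^2 - 4*p + 3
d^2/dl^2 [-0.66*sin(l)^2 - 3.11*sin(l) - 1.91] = 3.11*sin(l) - 1.32*cos(2*l)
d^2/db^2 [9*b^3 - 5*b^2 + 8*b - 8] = 54*b - 10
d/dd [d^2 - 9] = 2*d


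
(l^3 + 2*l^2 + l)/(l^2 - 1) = l*(l + 1)/(l - 1)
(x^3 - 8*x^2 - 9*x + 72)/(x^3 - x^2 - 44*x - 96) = (x - 3)/(x + 4)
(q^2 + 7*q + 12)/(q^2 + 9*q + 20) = (q + 3)/(q + 5)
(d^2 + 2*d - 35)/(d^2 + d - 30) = (d + 7)/(d + 6)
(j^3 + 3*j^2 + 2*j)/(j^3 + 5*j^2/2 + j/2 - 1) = 2*j/(2*j - 1)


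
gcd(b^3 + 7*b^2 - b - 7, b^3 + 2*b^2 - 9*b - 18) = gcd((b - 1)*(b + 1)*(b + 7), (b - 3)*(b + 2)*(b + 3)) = 1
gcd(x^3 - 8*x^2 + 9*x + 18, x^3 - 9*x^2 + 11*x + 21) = x^2 - 2*x - 3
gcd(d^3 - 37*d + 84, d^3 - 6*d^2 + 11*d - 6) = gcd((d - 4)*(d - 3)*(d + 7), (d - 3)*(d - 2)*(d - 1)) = d - 3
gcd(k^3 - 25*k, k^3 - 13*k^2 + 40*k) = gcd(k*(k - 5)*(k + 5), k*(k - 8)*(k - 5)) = k^2 - 5*k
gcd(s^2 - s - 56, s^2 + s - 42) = s + 7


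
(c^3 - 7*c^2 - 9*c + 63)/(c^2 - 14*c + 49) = (c^2 - 9)/(c - 7)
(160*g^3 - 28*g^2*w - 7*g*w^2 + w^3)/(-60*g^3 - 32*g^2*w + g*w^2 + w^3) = (32*g^2 - 12*g*w + w^2)/(-12*g^2 - 4*g*w + w^2)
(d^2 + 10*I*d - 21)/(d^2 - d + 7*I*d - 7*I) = (d + 3*I)/(d - 1)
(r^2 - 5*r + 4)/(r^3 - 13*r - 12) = (r - 1)/(r^2 + 4*r + 3)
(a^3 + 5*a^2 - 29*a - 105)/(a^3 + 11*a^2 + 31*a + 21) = (a - 5)/(a + 1)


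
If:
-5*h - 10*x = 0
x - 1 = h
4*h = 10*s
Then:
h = -2/3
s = -4/15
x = 1/3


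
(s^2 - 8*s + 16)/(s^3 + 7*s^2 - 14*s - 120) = (s - 4)/(s^2 + 11*s + 30)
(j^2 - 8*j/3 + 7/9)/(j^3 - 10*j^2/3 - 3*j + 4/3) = (j - 7/3)/(j^2 - 3*j - 4)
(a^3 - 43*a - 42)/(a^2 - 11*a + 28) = (a^2 + 7*a + 6)/(a - 4)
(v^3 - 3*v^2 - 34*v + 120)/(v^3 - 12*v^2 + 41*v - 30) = (v^2 + 2*v - 24)/(v^2 - 7*v + 6)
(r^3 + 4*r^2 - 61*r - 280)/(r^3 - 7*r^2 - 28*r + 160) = (r + 7)/(r - 4)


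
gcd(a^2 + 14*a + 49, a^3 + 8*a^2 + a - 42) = a + 7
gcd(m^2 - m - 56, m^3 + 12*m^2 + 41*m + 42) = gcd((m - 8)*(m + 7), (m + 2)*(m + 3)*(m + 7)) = m + 7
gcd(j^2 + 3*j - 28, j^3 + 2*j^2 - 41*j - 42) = j + 7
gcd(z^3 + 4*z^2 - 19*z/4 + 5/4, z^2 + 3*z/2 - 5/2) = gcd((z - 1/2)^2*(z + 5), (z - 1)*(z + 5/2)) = 1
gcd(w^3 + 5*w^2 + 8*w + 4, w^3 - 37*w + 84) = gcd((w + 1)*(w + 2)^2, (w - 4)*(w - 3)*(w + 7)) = 1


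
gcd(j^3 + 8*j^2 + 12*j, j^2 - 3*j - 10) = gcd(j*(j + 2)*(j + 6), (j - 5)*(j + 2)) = j + 2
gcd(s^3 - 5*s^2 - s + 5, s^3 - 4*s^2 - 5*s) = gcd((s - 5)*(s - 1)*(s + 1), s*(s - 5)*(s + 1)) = s^2 - 4*s - 5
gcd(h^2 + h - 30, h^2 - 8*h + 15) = h - 5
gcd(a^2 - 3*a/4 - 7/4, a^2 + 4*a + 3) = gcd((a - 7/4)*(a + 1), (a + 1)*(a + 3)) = a + 1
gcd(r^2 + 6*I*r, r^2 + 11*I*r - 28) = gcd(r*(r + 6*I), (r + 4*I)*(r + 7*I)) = 1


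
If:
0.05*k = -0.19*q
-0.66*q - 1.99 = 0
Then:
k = 11.46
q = -3.02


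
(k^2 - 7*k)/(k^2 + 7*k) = (k - 7)/(k + 7)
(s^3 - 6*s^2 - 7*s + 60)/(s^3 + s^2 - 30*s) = (s^2 - s - 12)/(s*(s + 6))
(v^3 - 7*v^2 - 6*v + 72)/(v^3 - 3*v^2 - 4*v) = (v^2 - 3*v - 18)/(v*(v + 1))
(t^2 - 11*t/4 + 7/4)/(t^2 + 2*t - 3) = (t - 7/4)/(t + 3)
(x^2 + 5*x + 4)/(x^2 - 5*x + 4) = (x^2 + 5*x + 4)/(x^2 - 5*x + 4)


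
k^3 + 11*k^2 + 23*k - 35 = (k - 1)*(k + 5)*(k + 7)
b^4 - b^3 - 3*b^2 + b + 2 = (b - 2)*(b - 1)*(b + 1)^2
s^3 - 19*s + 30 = (s - 3)*(s - 2)*(s + 5)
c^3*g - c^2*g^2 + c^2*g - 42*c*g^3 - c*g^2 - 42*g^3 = (c - 7*g)*(c + 6*g)*(c*g + g)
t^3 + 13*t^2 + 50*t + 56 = (t + 2)*(t + 4)*(t + 7)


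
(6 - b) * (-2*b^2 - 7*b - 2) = 2*b^3 - 5*b^2 - 40*b - 12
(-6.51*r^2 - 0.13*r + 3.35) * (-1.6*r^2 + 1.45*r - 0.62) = 10.416*r^4 - 9.2315*r^3 - 1.5123*r^2 + 4.9381*r - 2.077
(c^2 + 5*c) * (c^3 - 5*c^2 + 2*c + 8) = c^5 - 23*c^3 + 18*c^2 + 40*c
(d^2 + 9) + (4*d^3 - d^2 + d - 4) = 4*d^3 + d + 5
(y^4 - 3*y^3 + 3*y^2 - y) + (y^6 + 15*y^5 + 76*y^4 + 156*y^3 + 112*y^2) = y^6 + 15*y^5 + 77*y^4 + 153*y^3 + 115*y^2 - y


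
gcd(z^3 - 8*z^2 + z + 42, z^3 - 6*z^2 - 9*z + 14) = z^2 - 5*z - 14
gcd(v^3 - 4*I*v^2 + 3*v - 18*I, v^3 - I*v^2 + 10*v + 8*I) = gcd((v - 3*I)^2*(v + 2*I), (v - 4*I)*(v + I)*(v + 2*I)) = v + 2*I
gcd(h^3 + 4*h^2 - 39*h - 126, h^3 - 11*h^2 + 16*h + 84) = h - 6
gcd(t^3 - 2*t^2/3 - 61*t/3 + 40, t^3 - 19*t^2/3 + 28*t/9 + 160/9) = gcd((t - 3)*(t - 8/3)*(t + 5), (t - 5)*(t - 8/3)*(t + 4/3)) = t - 8/3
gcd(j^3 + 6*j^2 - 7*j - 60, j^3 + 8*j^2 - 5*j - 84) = j^2 + j - 12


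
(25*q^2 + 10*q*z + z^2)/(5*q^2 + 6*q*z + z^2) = (5*q + z)/(q + z)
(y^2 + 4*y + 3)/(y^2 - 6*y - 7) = (y + 3)/(y - 7)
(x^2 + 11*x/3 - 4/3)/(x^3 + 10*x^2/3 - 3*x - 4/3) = (3*x - 1)/(3*x^2 - 2*x - 1)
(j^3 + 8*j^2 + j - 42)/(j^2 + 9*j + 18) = (j^2 + 5*j - 14)/(j + 6)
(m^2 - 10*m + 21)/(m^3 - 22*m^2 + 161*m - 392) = (m - 3)/(m^2 - 15*m + 56)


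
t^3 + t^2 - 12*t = t*(t - 3)*(t + 4)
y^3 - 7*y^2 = y^2*(y - 7)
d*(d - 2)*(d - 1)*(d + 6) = d^4 + 3*d^3 - 16*d^2 + 12*d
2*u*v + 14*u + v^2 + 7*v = (2*u + v)*(v + 7)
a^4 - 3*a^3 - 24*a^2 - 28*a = a*(a - 7)*(a + 2)^2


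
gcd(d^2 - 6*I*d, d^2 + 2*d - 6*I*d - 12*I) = d - 6*I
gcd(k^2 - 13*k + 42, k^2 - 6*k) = k - 6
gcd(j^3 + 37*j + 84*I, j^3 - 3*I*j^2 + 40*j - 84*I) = j - 7*I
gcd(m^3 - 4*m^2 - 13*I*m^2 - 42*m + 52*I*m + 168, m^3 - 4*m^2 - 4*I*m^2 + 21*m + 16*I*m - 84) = m^2 + m*(-4 - 7*I) + 28*I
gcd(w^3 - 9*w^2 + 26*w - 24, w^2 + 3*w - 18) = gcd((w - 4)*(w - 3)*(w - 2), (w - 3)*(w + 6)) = w - 3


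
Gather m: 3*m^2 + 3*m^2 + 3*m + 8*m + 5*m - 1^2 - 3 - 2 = 6*m^2 + 16*m - 6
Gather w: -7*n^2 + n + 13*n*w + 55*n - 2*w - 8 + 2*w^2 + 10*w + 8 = -7*n^2 + 56*n + 2*w^2 + w*(13*n + 8)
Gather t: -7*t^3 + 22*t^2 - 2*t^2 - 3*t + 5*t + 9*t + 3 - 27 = -7*t^3 + 20*t^2 + 11*t - 24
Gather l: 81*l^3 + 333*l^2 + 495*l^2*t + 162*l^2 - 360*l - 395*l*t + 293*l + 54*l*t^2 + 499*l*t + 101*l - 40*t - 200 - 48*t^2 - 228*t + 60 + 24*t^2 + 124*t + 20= 81*l^3 + l^2*(495*t + 495) + l*(54*t^2 + 104*t + 34) - 24*t^2 - 144*t - 120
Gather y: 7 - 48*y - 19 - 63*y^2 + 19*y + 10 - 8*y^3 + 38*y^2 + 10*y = -8*y^3 - 25*y^2 - 19*y - 2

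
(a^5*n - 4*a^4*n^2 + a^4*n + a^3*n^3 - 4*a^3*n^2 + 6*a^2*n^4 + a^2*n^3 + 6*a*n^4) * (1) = a^5*n - 4*a^4*n^2 + a^4*n + a^3*n^3 - 4*a^3*n^2 + 6*a^2*n^4 + a^2*n^3 + 6*a*n^4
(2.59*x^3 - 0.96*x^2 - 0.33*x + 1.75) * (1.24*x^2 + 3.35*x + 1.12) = 3.2116*x^5 + 7.4861*x^4 - 0.7244*x^3 - 0.0107000000000004*x^2 + 5.4929*x + 1.96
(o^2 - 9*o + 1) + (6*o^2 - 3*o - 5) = 7*o^2 - 12*o - 4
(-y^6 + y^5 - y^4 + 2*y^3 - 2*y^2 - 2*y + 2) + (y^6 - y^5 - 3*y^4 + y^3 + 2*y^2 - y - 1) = -4*y^4 + 3*y^3 - 3*y + 1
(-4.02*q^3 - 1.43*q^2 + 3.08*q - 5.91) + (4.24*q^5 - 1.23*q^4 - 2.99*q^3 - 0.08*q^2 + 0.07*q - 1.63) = 4.24*q^5 - 1.23*q^4 - 7.01*q^3 - 1.51*q^2 + 3.15*q - 7.54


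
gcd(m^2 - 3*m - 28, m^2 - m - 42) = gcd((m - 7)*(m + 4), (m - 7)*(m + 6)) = m - 7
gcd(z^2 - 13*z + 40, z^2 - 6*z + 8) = 1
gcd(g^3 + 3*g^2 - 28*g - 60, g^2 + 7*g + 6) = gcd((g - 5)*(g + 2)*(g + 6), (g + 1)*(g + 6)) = g + 6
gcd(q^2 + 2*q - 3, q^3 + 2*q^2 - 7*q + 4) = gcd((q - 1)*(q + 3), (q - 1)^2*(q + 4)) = q - 1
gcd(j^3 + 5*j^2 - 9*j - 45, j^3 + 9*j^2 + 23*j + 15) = j^2 + 8*j + 15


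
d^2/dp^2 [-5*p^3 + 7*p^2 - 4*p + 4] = 14 - 30*p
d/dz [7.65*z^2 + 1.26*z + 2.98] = 15.3*z + 1.26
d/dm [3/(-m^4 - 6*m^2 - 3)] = 12*m*(m^2 + 3)/(m^4 + 6*m^2 + 3)^2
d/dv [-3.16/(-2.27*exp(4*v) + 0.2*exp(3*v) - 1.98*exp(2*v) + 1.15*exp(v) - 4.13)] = (-28.6928*exp(3*v) + 1.896*exp(2*v) - 12.5136*exp(v) + 3.634)*exp(v)/(2.27*exp(4*v) - 0.2*exp(3*v) + 1.98*exp(2*v) - 1.15*exp(v) + 4.13)^2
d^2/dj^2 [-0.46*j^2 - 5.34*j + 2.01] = -0.920000000000000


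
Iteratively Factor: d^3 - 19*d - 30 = (d + 2)*(d^2 - 2*d - 15) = (d + 2)*(d + 3)*(d - 5)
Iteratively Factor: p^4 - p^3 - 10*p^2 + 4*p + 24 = (p + 2)*(p^3 - 3*p^2 - 4*p + 12) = (p - 2)*(p + 2)*(p^2 - p - 6) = (p - 3)*(p - 2)*(p + 2)*(p + 2)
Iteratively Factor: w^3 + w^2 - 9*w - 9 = (w - 3)*(w^2 + 4*w + 3) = (w - 3)*(w + 1)*(w + 3)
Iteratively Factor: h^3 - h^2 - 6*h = (h - 3)*(h^2 + 2*h) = h*(h - 3)*(h + 2)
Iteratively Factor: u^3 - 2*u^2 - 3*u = (u)*(u^2 - 2*u - 3) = u*(u - 3)*(u + 1)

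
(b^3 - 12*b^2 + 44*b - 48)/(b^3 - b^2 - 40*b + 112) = (b^2 - 8*b + 12)/(b^2 + 3*b - 28)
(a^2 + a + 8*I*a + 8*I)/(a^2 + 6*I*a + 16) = (a + 1)/(a - 2*I)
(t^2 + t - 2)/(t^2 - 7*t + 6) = (t + 2)/(t - 6)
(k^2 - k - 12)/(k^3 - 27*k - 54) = (k - 4)/(k^2 - 3*k - 18)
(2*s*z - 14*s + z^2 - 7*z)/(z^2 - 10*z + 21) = (2*s + z)/(z - 3)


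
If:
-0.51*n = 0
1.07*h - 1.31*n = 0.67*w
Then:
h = 0.626168224299065*w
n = 0.00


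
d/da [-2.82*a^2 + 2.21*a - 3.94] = 2.21 - 5.64*a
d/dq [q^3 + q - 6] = 3*q^2 + 1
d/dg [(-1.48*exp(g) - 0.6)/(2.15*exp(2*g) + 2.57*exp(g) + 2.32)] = (3.182*exp(2*g) + 2.58*exp(g) - 1.8916)*exp(g)/(4.6225*exp(4*g) + 11.051*exp(3*g) + 16.5809*exp(2*g) + 11.9248*exp(g) + 5.3824)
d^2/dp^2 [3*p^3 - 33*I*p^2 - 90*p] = 18*p - 66*I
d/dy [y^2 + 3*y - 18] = 2*y + 3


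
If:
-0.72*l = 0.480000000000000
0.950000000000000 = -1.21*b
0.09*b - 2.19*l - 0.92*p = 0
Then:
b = -0.79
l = -0.67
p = 1.51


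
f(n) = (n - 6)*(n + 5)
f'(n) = 2*n - 1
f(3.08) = -23.59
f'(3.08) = 5.16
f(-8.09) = 43.54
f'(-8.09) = -17.18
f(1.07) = -29.93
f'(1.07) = 1.14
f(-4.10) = -9.09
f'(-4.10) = -9.20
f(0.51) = -30.25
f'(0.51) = 0.02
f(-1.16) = -27.49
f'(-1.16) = -3.32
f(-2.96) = -18.28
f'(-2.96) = -6.92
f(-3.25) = -16.19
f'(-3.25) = -7.50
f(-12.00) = 126.00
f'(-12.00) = -25.00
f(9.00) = 42.00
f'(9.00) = 17.00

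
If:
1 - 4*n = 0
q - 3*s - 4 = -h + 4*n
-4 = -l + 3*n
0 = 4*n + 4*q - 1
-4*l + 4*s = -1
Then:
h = 37/2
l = 19/4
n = 1/4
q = 0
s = 9/2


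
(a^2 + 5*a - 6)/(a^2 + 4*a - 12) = (a - 1)/(a - 2)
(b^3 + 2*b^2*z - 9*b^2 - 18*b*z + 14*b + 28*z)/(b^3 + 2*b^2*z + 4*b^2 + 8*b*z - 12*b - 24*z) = (b - 7)/(b + 6)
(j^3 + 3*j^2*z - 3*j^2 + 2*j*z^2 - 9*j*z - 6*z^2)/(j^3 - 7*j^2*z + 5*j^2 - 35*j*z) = (j^3 + 3*j^2*z - 3*j^2 + 2*j*z^2 - 9*j*z - 6*z^2)/(j*(j^2 - 7*j*z + 5*j - 35*z))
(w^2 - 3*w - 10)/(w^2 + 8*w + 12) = (w - 5)/(w + 6)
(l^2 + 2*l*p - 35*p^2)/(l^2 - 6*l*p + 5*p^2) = (-l - 7*p)/(-l + p)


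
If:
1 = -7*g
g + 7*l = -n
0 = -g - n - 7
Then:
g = -1/7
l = 1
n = -48/7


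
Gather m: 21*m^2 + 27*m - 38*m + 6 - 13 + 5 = 21*m^2 - 11*m - 2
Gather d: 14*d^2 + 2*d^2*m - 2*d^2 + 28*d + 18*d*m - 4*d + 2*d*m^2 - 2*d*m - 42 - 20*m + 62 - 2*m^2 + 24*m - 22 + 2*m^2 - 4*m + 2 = d^2*(2*m + 12) + d*(2*m^2 + 16*m + 24)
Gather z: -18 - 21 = -39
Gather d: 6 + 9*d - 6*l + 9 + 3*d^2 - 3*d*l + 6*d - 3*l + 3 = 3*d^2 + d*(15 - 3*l) - 9*l + 18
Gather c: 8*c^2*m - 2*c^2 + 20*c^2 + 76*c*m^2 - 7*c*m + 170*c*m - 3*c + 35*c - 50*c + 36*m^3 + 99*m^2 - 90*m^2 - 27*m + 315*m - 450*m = c^2*(8*m + 18) + c*(76*m^2 + 163*m - 18) + 36*m^3 + 9*m^2 - 162*m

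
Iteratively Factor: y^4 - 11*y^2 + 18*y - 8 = (y - 2)*(y^3 + 2*y^2 - 7*y + 4) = (y - 2)*(y - 1)*(y^2 + 3*y - 4) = (y - 2)*(y - 1)*(y + 4)*(y - 1)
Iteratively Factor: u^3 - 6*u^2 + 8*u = (u)*(u^2 - 6*u + 8) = u*(u - 4)*(u - 2)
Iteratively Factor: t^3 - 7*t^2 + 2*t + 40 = (t - 4)*(t^2 - 3*t - 10) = (t - 4)*(t + 2)*(t - 5)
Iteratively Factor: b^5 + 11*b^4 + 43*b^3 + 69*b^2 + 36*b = (b)*(b^4 + 11*b^3 + 43*b^2 + 69*b + 36) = b*(b + 4)*(b^3 + 7*b^2 + 15*b + 9) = b*(b + 3)*(b + 4)*(b^2 + 4*b + 3) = b*(b + 1)*(b + 3)*(b + 4)*(b + 3)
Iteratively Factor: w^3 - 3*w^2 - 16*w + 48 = (w + 4)*(w^2 - 7*w + 12) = (w - 4)*(w + 4)*(w - 3)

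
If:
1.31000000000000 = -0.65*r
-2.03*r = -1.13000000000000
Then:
No Solution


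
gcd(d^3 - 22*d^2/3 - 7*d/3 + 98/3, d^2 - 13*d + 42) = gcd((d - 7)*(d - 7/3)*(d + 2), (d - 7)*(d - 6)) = d - 7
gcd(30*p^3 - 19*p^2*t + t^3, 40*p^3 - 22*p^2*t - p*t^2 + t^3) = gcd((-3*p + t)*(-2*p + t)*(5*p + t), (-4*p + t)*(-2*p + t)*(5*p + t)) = 10*p^2 - 3*p*t - t^2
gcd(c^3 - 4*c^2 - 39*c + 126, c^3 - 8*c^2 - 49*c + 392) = c - 7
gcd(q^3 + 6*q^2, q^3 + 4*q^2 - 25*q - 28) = 1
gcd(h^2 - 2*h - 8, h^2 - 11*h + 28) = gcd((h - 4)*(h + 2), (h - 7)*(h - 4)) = h - 4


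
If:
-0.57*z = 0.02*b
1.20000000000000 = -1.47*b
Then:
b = -0.82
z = 0.03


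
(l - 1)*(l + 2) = l^2 + l - 2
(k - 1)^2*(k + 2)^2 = k^4 + 2*k^3 - 3*k^2 - 4*k + 4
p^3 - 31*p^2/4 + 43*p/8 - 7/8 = (p - 7)*(p - 1/2)*(p - 1/4)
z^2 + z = z*(z + 1)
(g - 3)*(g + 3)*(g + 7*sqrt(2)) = g^3 + 7*sqrt(2)*g^2 - 9*g - 63*sqrt(2)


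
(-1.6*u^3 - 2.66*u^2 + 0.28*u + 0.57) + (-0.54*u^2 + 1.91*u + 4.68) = -1.6*u^3 - 3.2*u^2 + 2.19*u + 5.25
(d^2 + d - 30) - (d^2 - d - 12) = 2*d - 18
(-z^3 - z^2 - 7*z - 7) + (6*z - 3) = -z^3 - z^2 - z - 10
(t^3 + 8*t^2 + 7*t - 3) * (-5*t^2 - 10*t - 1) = -5*t^5 - 50*t^4 - 116*t^3 - 63*t^2 + 23*t + 3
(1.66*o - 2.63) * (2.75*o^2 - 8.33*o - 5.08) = 4.565*o^3 - 21.0603*o^2 + 13.4751*o + 13.3604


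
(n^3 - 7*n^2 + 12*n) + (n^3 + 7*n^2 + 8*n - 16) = 2*n^3 + 20*n - 16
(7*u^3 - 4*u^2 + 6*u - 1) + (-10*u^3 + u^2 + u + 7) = -3*u^3 - 3*u^2 + 7*u + 6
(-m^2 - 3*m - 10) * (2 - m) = m^3 + m^2 + 4*m - 20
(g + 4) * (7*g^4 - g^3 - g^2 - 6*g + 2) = 7*g^5 + 27*g^4 - 5*g^3 - 10*g^2 - 22*g + 8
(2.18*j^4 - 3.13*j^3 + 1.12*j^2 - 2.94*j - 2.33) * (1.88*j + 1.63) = 4.0984*j^5 - 2.331*j^4 - 2.9963*j^3 - 3.7016*j^2 - 9.1726*j - 3.7979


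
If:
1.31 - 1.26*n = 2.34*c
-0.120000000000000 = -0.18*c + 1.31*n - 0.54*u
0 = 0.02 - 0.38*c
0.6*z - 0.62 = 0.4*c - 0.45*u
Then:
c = 0.05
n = 0.94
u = 2.49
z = -0.80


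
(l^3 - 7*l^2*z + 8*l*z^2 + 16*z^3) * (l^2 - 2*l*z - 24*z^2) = l^5 - 9*l^4*z - 2*l^3*z^2 + 168*l^2*z^3 - 224*l*z^4 - 384*z^5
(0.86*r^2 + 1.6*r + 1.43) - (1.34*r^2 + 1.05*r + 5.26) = -0.48*r^2 + 0.55*r - 3.83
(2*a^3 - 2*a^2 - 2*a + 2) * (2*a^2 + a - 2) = 4*a^5 - 2*a^4 - 10*a^3 + 6*a^2 + 6*a - 4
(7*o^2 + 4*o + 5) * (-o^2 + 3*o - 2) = -7*o^4 + 17*o^3 - 7*o^2 + 7*o - 10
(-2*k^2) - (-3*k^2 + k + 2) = k^2 - k - 2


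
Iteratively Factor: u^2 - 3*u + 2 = (u - 2)*(u - 1)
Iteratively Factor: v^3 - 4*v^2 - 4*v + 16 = (v - 2)*(v^2 - 2*v - 8) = (v - 4)*(v - 2)*(v + 2)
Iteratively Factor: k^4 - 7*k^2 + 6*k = (k)*(k^3 - 7*k + 6) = k*(k - 2)*(k^2 + 2*k - 3) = k*(k - 2)*(k + 3)*(k - 1)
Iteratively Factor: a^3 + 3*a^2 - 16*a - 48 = (a + 4)*(a^2 - a - 12) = (a + 3)*(a + 4)*(a - 4)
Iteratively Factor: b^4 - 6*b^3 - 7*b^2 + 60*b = (b + 3)*(b^3 - 9*b^2 + 20*b) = (b - 5)*(b + 3)*(b^2 - 4*b) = (b - 5)*(b - 4)*(b + 3)*(b)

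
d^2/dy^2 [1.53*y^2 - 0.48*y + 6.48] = 3.06000000000000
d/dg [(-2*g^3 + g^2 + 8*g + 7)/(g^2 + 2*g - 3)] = 2*(-g^4 - 4*g^3 + 6*g^2 - 10*g - 19)/(g^4 + 4*g^3 - 2*g^2 - 12*g + 9)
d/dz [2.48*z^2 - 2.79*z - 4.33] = 4.96*z - 2.79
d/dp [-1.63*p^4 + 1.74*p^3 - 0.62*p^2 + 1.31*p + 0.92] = -6.52*p^3 + 5.22*p^2 - 1.24*p + 1.31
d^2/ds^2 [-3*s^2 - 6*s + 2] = -6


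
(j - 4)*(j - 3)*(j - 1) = j^3 - 8*j^2 + 19*j - 12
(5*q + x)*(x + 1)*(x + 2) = 5*q*x^2 + 15*q*x + 10*q + x^3 + 3*x^2 + 2*x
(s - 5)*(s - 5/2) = s^2 - 15*s/2 + 25/2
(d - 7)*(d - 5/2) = d^2 - 19*d/2 + 35/2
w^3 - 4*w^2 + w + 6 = (w - 3)*(w - 2)*(w + 1)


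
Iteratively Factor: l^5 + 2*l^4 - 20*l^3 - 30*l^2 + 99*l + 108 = (l + 3)*(l^4 - l^3 - 17*l^2 + 21*l + 36) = (l + 1)*(l + 3)*(l^3 - 2*l^2 - 15*l + 36) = (l - 3)*(l + 1)*(l + 3)*(l^2 + l - 12) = (l - 3)*(l + 1)*(l + 3)*(l + 4)*(l - 3)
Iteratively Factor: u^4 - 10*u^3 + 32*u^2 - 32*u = (u - 2)*(u^3 - 8*u^2 + 16*u) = u*(u - 2)*(u^2 - 8*u + 16) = u*(u - 4)*(u - 2)*(u - 4)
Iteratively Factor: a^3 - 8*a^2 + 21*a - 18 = (a - 3)*(a^2 - 5*a + 6) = (a - 3)^2*(a - 2)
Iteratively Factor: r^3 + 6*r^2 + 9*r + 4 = (r + 1)*(r^2 + 5*r + 4) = (r + 1)*(r + 4)*(r + 1)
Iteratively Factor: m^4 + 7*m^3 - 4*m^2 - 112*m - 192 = (m - 4)*(m^3 + 11*m^2 + 40*m + 48) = (m - 4)*(m + 4)*(m^2 + 7*m + 12) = (m - 4)*(m + 4)^2*(m + 3)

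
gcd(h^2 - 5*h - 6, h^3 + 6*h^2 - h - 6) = h + 1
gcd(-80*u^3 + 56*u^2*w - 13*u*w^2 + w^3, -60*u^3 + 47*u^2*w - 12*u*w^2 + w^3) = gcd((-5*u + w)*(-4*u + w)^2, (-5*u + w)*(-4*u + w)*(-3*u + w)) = 20*u^2 - 9*u*w + w^2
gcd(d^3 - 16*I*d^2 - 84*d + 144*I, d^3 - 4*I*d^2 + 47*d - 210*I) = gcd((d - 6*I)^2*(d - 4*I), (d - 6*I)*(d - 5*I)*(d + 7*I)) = d - 6*I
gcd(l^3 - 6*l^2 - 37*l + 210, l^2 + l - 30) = l^2 + l - 30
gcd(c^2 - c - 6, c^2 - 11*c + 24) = c - 3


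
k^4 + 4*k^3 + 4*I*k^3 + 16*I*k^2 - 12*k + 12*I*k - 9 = (k + 1)*(k + 3)*(k + I)*(k + 3*I)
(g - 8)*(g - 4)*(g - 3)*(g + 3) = g^4 - 12*g^3 + 23*g^2 + 108*g - 288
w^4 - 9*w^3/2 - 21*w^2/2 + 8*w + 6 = (w - 6)*(w - 1)*(w + 1/2)*(w + 2)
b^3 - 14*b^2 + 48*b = b*(b - 8)*(b - 6)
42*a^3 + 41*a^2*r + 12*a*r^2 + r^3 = (2*a + r)*(3*a + r)*(7*a + r)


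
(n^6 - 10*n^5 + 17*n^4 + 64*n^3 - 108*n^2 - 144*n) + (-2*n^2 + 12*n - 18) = n^6 - 10*n^5 + 17*n^4 + 64*n^3 - 110*n^2 - 132*n - 18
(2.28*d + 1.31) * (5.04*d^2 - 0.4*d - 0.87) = 11.4912*d^3 + 5.6904*d^2 - 2.5076*d - 1.1397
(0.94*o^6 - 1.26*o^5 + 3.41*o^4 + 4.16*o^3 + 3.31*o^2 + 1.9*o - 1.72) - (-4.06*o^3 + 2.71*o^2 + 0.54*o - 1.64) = 0.94*o^6 - 1.26*o^5 + 3.41*o^4 + 8.22*o^3 + 0.6*o^2 + 1.36*o - 0.0800000000000001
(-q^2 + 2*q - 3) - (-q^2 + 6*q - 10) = 7 - 4*q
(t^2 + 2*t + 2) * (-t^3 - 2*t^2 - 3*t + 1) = -t^5 - 4*t^4 - 9*t^3 - 9*t^2 - 4*t + 2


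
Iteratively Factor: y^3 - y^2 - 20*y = (y + 4)*(y^2 - 5*y) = (y - 5)*(y + 4)*(y)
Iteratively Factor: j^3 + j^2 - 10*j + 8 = (j - 2)*(j^2 + 3*j - 4) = (j - 2)*(j - 1)*(j + 4)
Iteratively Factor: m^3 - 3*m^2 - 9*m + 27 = (m - 3)*(m^2 - 9) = (m - 3)*(m + 3)*(m - 3)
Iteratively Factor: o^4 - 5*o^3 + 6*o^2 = (o - 3)*(o^3 - 2*o^2) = (o - 3)*(o - 2)*(o^2) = o*(o - 3)*(o - 2)*(o)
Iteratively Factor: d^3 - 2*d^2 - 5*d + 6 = (d - 1)*(d^2 - d - 6) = (d - 3)*(d - 1)*(d + 2)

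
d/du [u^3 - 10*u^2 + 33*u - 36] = 3*u^2 - 20*u + 33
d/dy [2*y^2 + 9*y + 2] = 4*y + 9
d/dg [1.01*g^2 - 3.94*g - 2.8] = 2.02*g - 3.94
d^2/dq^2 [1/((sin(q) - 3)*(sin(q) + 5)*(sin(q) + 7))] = (-9*sin(q)^6 - 99*sin(q)^5 - 310*sin(q)^4 - 774*sin(q)^3 - 3301*sin(q)^2 + 681*sin(q) + 1892)/((sin(q) - 3)^3*(sin(q) + 5)^3*(sin(q) + 7)^3)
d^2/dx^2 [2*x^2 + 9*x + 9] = 4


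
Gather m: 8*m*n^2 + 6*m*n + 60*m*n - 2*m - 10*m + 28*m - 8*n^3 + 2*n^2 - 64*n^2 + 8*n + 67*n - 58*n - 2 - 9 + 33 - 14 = m*(8*n^2 + 66*n + 16) - 8*n^3 - 62*n^2 + 17*n + 8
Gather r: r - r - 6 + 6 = 0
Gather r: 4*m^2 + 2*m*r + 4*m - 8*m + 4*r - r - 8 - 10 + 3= 4*m^2 - 4*m + r*(2*m + 3) - 15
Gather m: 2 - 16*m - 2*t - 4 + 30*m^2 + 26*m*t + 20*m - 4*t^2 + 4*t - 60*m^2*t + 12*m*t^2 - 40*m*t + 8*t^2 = m^2*(30 - 60*t) + m*(12*t^2 - 14*t + 4) + 4*t^2 + 2*t - 2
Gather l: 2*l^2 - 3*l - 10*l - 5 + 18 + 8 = 2*l^2 - 13*l + 21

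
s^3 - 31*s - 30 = (s - 6)*(s + 1)*(s + 5)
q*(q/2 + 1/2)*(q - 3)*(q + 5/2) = q^4/2 + q^3/4 - 4*q^2 - 15*q/4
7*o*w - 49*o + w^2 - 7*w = (7*o + w)*(w - 7)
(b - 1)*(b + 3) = b^2 + 2*b - 3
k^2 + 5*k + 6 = (k + 2)*(k + 3)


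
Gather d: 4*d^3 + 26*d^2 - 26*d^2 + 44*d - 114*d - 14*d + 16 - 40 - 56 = 4*d^3 - 84*d - 80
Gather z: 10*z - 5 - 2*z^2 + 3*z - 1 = -2*z^2 + 13*z - 6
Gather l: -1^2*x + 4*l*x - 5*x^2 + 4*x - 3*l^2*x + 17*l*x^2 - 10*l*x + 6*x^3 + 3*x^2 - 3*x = -3*l^2*x + l*(17*x^2 - 6*x) + 6*x^3 - 2*x^2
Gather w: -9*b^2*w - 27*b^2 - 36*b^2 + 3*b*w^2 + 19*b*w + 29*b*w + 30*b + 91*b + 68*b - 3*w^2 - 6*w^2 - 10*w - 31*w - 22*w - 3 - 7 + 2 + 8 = -63*b^2 + 189*b + w^2*(3*b - 9) + w*(-9*b^2 + 48*b - 63)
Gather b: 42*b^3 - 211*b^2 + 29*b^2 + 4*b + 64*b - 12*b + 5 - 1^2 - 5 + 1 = 42*b^3 - 182*b^2 + 56*b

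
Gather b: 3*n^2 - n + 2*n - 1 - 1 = 3*n^2 + n - 2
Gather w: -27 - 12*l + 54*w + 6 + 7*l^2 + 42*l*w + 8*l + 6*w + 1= 7*l^2 - 4*l + w*(42*l + 60) - 20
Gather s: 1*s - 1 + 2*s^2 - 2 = 2*s^2 + s - 3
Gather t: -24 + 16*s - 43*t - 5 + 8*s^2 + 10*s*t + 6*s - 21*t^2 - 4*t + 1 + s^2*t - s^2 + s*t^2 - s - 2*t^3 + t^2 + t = 7*s^2 + 21*s - 2*t^3 + t^2*(s - 20) + t*(s^2 + 10*s - 46) - 28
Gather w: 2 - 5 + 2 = -1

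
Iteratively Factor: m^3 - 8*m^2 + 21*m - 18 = (m - 3)*(m^2 - 5*m + 6) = (m - 3)^2*(m - 2)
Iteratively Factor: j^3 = (j)*(j^2) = j^2*(j)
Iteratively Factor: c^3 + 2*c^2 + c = (c)*(c^2 + 2*c + 1) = c*(c + 1)*(c + 1)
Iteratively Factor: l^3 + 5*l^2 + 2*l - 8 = (l - 1)*(l^2 + 6*l + 8) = (l - 1)*(l + 4)*(l + 2)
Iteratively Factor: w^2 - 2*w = (w - 2)*(w)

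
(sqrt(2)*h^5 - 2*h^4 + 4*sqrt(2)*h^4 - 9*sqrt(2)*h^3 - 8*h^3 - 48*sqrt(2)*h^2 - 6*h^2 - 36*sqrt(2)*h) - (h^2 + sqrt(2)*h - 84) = sqrt(2)*h^5 - 2*h^4 + 4*sqrt(2)*h^4 - 9*sqrt(2)*h^3 - 8*h^3 - 48*sqrt(2)*h^2 - 7*h^2 - 37*sqrt(2)*h + 84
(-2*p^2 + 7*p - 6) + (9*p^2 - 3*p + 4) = 7*p^2 + 4*p - 2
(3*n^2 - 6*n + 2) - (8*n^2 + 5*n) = -5*n^2 - 11*n + 2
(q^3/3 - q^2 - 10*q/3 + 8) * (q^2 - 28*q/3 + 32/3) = q^5/3 - 37*q^4/9 + 86*q^3/9 + 256*q^2/9 - 992*q/9 + 256/3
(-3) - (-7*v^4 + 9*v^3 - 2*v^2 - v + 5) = 7*v^4 - 9*v^3 + 2*v^2 + v - 8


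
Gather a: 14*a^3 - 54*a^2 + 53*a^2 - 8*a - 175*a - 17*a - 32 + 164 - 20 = 14*a^3 - a^2 - 200*a + 112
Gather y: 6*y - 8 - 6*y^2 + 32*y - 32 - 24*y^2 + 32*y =-30*y^2 + 70*y - 40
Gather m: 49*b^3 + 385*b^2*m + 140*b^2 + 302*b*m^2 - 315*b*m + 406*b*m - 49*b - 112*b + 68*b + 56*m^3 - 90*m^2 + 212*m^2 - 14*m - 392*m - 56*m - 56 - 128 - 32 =49*b^3 + 140*b^2 - 93*b + 56*m^3 + m^2*(302*b + 122) + m*(385*b^2 + 91*b - 462) - 216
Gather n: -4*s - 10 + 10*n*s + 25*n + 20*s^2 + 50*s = n*(10*s + 25) + 20*s^2 + 46*s - 10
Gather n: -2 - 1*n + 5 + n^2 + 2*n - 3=n^2 + n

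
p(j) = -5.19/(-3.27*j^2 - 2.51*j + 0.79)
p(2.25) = 0.24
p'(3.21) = -0.07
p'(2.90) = -0.10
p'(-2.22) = 0.66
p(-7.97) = 0.03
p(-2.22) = 0.53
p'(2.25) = -0.19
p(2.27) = 0.24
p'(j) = -5.19*(6.54*j + 2.51)/(-3.27*j^2 - 2.51*j + 0.79)^2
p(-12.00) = 0.01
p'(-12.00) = 0.00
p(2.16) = 0.26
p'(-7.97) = 0.01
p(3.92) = 0.09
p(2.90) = 0.15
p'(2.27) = -0.19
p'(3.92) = -0.04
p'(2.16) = -0.22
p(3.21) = 0.13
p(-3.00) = 0.25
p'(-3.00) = 0.20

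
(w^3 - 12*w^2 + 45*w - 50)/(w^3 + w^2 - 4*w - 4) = (w^2 - 10*w + 25)/(w^2 + 3*w + 2)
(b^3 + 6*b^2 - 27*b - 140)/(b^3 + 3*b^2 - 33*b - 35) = (b + 4)/(b + 1)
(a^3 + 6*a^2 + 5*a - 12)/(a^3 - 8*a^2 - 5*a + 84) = (a^2 + 3*a - 4)/(a^2 - 11*a + 28)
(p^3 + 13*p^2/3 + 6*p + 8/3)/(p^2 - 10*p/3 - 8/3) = (3*p^3 + 13*p^2 + 18*p + 8)/(3*p^2 - 10*p - 8)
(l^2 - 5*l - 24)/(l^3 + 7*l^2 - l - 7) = (l^2 - 5*l - 24)/(l^3 + 7*l^2 - l - 7)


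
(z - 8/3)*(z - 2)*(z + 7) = z^3 + 7*z^2/3 - 82*z/3 + 112/3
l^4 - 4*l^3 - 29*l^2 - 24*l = l*(l - 8)*(l + 1)*(l + 3)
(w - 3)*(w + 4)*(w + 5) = w^3 + 6*w^2 - 7*w - 60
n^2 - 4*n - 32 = (n - 8)*(n + 4)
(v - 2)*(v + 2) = v^2 - 4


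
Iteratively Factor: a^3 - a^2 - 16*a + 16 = (a - 4)*(a^2 + 3*a - 4) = (a - 4)*(a - 1)*(a + 4)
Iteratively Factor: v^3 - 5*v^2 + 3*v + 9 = (v + 1)*(v^2 - 6*v + 9) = (v - 3)*(v + 1)*(v - 3)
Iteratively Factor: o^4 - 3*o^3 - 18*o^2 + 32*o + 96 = (o + 3)*(o^3 - 6*o^2 + 32) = (o + 2)*(o + 3)*(o^2 - 8*o + 16) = (o - 4)*(o + 2)*(o + 3)*(o - 4)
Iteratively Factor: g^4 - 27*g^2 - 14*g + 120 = (g - 5)*(g^3 + 5*g^2 - 2*g - 24) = (g - 5)*(g + 4)*(g^2 + g - 6) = (g - 5)*(g + 3)*(g + 4)*(g - 2)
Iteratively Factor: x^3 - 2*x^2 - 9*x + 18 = (x - 3)*(x^2 + x - 6) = (x - 3)*(x - 2)*(x + 3)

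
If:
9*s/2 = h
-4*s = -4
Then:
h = 9/2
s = 1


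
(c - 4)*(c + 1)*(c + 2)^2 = c^4 + c^3 - 12*c^2 - 28*c - 16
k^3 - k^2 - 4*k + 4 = (k - 2)*(k - 1)*(k + 2)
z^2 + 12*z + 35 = (z + 5)*(z + 7)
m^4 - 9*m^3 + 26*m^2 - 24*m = m*(m - 4)*(m - 3)*(m - 2)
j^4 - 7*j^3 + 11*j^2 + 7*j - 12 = (j - 4)*(j - 3)*(j - 1)*(j + 1)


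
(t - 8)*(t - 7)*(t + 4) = t^3 - 11*t^2 - 4*t + 224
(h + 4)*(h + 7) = h^2 + 11*h + 28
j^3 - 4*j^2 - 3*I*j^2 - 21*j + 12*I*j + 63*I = (j - 7)*(j + 3)*(j - 3*I)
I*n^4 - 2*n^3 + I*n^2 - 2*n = n*(n + I)*(n + 2*I)*(I*n + 1)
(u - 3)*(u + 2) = u^2 - u - 6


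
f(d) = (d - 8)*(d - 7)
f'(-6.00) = -27.00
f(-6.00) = 182.00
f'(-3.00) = -21.00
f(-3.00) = 110.00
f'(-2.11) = -19.22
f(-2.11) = 92.10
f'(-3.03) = -21.06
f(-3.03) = 110.63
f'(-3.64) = -22.28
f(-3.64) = 123.85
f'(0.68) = -13.64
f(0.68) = 46.26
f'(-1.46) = -17.92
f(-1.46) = 80.03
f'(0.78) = -13.44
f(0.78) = 44.91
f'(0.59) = -13.82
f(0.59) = 47.50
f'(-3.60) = -22.20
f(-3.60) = 122.96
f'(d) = 2*d - 15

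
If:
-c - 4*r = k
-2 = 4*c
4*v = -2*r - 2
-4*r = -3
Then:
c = -1/2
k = -5/2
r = 3/4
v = -7/8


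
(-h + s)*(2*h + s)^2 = -4*h^3 + 3*h*s^2 + s^3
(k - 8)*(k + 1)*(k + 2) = k^3 - 5*k^2 - 22*k - 16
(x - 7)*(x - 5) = x^2 - 12*x + 35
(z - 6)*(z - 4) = z^2 - 10*z + 24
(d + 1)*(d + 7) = d^2 + 8*d + 7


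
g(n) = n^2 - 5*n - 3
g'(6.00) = 7.00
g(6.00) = 3.00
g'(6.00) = 7.00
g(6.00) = 3.00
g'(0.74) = -3.52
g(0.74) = -6.15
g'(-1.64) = -8.28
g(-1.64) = 7.89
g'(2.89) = 0.78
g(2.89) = -9.10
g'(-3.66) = -12.32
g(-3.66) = 28.70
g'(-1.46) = -7.92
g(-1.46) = 6.43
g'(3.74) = 2.48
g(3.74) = -7.71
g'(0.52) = -3.96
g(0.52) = -5.33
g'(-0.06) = -5.12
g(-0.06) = -2.70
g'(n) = 2*n - 5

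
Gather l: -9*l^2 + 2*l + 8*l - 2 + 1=-9*l^2 + 10*l - 1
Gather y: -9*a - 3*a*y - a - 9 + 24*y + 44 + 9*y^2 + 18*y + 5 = -10*a + 9*y^2 + y*(42 - 3*a) + 40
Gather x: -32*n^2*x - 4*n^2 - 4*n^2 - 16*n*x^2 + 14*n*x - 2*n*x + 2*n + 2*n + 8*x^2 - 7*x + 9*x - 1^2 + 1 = -8*n^2 + 4*n + x^2*(8 - 16*n) + x*(-32*n^2 + 12*n + 2)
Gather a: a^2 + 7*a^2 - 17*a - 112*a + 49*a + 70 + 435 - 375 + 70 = 8*a^2 - 80*a + 200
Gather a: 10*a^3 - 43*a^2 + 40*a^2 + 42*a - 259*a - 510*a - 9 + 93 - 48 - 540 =10*a^3 - 3*a^2 - 727*a - 504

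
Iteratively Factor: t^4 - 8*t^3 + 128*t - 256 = (t + 4)*(t^3 - 12*t^2 + 48*t - 64) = (t - 4)*(t + 4)*(t^2 - 8*t + 16) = (t - 4)^2*(t + 4)*(t - 4)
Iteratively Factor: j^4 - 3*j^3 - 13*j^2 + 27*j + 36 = (j + 3)*(j^3 - 6*j^2 + 5*j + 12) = (j - 4)*(j + 3)*(j^2 - 2*j - 3) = (j - 4)*(j - 3)*(j + 3)*(j + 1)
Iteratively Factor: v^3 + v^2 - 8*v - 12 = (v + 2)*(v^2 - v - 6) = (v - 3)*(v + 2)*(v + 2)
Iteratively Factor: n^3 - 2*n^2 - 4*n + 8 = (n - 2)*(n^2 - 4) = (n - 2)*(n + 2)*(n - 2)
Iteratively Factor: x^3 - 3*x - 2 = (x + 1)*(x^2 - x - 2) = (x + 1)^2*(x - 2)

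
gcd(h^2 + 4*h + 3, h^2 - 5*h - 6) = h + 1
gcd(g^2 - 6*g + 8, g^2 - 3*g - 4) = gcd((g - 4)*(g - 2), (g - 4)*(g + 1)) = g - 4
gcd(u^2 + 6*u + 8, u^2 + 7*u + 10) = u + 2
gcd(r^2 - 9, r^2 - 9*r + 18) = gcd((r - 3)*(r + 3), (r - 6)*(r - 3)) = r - 3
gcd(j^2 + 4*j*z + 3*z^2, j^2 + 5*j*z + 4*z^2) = j + z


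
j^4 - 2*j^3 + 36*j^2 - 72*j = j*(j - 2)*(j - 6*I)*(j + 6*I)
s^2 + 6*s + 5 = (s + 1)*(s + 5)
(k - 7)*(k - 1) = k^2 - 8*k + 7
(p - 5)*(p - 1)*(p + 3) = p^3 - 3*p^2 - 13*p + 15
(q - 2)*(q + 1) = q^2 - q - 2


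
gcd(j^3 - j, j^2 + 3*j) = j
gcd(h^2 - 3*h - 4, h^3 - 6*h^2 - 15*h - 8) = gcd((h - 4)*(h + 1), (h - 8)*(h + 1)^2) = h + 1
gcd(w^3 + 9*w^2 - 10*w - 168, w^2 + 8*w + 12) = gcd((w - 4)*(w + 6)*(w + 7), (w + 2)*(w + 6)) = w + 6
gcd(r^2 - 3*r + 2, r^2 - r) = r - 1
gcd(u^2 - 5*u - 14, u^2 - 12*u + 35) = u - 7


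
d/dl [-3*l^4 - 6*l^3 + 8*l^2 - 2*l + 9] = -12*l^3 - 18*l^2 + 16*l - 2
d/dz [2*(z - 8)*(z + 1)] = 4*z - 14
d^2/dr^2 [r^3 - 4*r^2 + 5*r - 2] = 6*r - 8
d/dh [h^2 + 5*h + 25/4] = 2*h + 5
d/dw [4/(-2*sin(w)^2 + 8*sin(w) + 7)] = 16*(sin(w) - 2)*cos(w)/(8*sin(w) + cos(2*w) + 6)^2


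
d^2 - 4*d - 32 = (d - 8)*(d + 4)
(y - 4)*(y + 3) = y^2 - y - 12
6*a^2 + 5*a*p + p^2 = (2*a + p)*(3*a + p)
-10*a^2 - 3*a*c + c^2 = (-5*a + c)*(2*a + c)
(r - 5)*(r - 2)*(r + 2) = r^3 - 5*r^2 - 4*r + 20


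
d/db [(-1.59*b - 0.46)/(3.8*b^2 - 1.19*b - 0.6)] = (6.042*b^2 + 3.496*b + 0.4066)/(14.44*b^4 - 9.044*b^3 - 3.1439*b^2 + 1.428*b + 0.36)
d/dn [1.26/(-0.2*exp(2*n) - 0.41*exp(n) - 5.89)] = (0.504*exp(n) + 0.5166)*exp(n)/(0.2*exp(2*n) + 0.41*exp(n) + 5.89)^2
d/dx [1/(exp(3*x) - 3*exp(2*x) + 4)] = 3*(2 - exp(x))*exp(2*x)/(exp(3*x) - 3*exp(2*x) + 4)^2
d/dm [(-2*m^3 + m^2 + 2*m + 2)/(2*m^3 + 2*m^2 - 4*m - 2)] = (-3*m^4 + 4*m^3 - 4*m^2 - 6*m + 2)/(2*(m^6 + 2*m^5 - 3*m^4 - 6*m^3 + 2*m^2 + 4*m + 1))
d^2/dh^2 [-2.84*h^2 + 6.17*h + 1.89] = -5.68000000000000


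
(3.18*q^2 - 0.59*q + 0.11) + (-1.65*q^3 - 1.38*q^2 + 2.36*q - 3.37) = -1.65*q^3 + 1.8*q^2 + 1.77*q - 3.26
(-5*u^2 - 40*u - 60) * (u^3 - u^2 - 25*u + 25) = -5*u^5 - 35*u^4 + 105*u^3 + 935*u^2 + 500*u - 1500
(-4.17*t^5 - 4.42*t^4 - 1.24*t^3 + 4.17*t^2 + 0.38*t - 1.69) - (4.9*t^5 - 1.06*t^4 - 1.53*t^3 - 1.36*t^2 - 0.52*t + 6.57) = -9.07*t^5 - 3.36*t^4 + 0.29*t^3 + 5.53*t^2 + 0.9*t - 8.26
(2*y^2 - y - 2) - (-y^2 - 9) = 3*y^2 - y + 7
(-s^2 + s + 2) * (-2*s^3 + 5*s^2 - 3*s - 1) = 2*s^5 - 7*s^4 + 4*s^3 + 8*s^2 - 7*s - 2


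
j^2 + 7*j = j*(j + 7)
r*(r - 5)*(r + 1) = r^3 - 4*r^2 - 5*r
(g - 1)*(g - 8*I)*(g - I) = g^3 - g^2 - 9*I*g^2 - 8*g + 9*I*g + 8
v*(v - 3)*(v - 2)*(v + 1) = v^4 - 4*v^3 + v^2 + 6*v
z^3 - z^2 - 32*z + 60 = (z - 5)*(z - 2)*(z + 6)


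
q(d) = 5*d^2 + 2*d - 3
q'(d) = 10*d + 2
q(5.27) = 146.40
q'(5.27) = 54.70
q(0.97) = 3.64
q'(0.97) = 11.70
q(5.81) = 177.40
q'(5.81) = 60.10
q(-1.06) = 0.50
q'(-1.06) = -8.60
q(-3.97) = 67.86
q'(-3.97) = -37.70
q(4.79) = 121.30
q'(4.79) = 49.90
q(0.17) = -2.52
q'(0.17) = 3.70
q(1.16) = 6.05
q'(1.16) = 13.60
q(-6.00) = 165.00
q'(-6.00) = -58.00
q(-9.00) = 384.00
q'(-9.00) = -88.00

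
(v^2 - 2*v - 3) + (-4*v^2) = -3*v^2 - 2*v - 3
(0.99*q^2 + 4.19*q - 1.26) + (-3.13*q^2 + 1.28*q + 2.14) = -2.14*q^2 + 5.47*q + 0.88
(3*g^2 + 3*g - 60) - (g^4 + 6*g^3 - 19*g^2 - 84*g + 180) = -g^4 - 6*g^3 + 22*g^2 + 87*g - 240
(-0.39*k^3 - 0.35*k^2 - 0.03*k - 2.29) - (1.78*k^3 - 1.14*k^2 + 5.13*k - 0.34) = -2.17*k^3 + 0.79*k^2 - 5.16*k - 1.95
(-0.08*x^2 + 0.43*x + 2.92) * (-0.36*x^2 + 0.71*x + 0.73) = 0.0288*x^4 - 0.2116*x^3 - 0.8043*x^2 + 2.3871*x + 2.1316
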